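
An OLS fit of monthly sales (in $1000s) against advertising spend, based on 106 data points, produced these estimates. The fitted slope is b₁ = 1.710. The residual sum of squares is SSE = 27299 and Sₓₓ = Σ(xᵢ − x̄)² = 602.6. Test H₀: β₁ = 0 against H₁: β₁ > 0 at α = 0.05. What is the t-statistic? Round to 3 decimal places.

MSE = SSE/(n − 2) = 27299/104 = 262.49.
SE(b₁) = √(MSE/Sₓₓ) = √(262.49/602.6) = 0.659997.
t = 1.710 / 0.659997 = 2.591.
df = n − 2 = 104.
One-sided p ≈ 0.0055, which is < 0.05, so reject H₀.
There is evidence that the true slope on advertising spend is positive.

t = 2.591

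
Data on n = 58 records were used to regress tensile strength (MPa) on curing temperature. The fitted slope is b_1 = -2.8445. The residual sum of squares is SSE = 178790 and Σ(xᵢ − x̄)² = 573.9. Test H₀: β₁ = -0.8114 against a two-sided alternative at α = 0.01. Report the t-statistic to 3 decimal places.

t = -0.862

MSE = SSE/(n − 2) = 178790/56 = 3192.68.
SE(b_1) = √(MSE/Sₓₓ) = √(3192.68/573.9) = 2.35863.
t = (-2.8445 − (-0.8114)) / 2.35863 = -0.862.
df = n − 2 = 56.
Two-sided p ≈ 0.3924, which is ≥ 0.01, so fail to reject H₀.
The data are consistent with a true slope of -0.8114 MPa per unit of curing temperature.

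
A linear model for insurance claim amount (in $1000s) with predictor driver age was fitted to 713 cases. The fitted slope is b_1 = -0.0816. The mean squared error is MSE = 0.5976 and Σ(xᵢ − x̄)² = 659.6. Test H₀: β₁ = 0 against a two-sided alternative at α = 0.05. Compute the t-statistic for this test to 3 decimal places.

SE(b_1) = √(MSE/Sₓₓ) = √(0.5976/659.6) = 0.0300999.
t = -0.0816 / 0.0300999 = -2.711.
df = n − 2 = 711.
Two-sided p ≈ 0.0069, which is < 0.05, so reject H₀.
There is evidence that driver age is associated with insurance claim amount.

t = -2.711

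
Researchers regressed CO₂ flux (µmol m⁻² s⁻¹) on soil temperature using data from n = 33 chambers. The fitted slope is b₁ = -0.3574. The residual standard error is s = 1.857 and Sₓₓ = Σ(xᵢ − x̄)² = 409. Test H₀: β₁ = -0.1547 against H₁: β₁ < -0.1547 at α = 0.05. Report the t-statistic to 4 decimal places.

t = -2.2075

SE(b₁) = s/√Sₓₓ = 1.857/√409 = 0.0918227.
t = (-0.3574 − (-0.1547)) / 0.0918227 = -2.2075.
df = n − 2 = 31.
One-sided p ≈ 0.0174, which is < 0.05, so reject H₀.
There is evidence that the true slope on soil temperature is below -0.1547 µmol m⁻² s⁻¹ per unit.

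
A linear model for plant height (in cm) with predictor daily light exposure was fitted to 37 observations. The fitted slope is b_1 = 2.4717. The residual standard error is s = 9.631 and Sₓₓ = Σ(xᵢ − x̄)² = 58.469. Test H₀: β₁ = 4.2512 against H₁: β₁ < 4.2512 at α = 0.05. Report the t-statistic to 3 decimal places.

t = -1.413

SE(b_1) = s/√Sₓₓ = 9.631/√58.469 = 1.25953.
t = (2.4717 − 4.2512) / 1.25953 = -1.413.
df = n − 2 = 35.
One-sided p ≈ 0.0833, which is ≥ 0.05, so fail to reject H₀.
The data do not give significant evidence that the true slope on daily light exposure is below 4.2512 cm per unit.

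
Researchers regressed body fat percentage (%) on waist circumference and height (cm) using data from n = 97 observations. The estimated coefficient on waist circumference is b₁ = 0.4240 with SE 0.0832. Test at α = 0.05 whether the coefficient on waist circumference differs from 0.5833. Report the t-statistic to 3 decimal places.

H₀: β₁ = 0.5833 vs H₁: β₁ ≠ 0.5833.
t = (b₁ − β₁⁰)/SE = (0.4240 − 0.5833) / 0.0832 = -1.915.
df = n − k − 1 = 97 − 2 − 1 = 94.
Two-sided p ≈ 0.0586, which is ≥ 0.05, so fail to reject H₀.
The data are consistent with a true slope of 0.5833 % per unit of waist circumference, holding the other predictors fixed.

t = -1.915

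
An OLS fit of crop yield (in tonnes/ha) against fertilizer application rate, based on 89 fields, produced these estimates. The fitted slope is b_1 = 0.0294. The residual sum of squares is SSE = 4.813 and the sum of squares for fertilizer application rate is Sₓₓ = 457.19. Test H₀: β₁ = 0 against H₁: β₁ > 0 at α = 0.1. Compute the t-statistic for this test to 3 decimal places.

t = 2.673

MSE = SSE/(n − 2) = 4.813/87 = 0.0553218.
SE(b_1) = √(MSE/Sₓₓ) = √(0.0553218/457.19) = 0.0110002.
t = 0.0294 / 0.0110002 = 2.673.
df = n − 2 = 87.
One-sided p ≈ 0.0045, which is < 0.1, so reject H₀.
There is evidence that the true slope on fertilizer application rate is positive.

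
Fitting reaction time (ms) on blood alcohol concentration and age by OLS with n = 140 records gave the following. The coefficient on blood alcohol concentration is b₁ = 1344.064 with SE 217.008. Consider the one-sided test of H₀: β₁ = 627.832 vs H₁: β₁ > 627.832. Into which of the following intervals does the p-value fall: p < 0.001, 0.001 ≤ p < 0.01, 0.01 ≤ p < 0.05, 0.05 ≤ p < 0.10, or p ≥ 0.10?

t = (1344.064 − 627.832) / 217.008 = 3.300.
df = n − k − 1 = 140 − 2 − 1 = 137.
One-sided p = P(T_{137} > t) ≈ 0.0006.
So p < 0.001.

p < 0.001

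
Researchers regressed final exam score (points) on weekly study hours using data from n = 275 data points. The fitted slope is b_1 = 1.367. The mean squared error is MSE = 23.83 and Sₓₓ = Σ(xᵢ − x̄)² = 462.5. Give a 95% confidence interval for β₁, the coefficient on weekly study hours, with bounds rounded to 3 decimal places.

SE(b_1) = √(MSE/Sₓₓ) = √(23.83/462.5) = 0.22699.
df = n − 2 = 273.
t* = t_{0.025, 273} = 1.968692.
Margin = t* × SE = 1.968692 × 0.22699 = 0.44687.
CI: 1.367 ± 0.44687 → (0.920, 1.814).
With 95% confidence, each one-unit increase in weekly study hours is associated with a change of between 0.920 and 1.814 points in final exam score.

(0.920, 1.814)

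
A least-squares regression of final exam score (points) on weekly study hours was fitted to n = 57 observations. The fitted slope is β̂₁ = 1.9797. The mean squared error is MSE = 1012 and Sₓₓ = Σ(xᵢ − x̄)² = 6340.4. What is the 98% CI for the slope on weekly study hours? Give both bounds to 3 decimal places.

SE(β̂₁) = √(MSE/Sₓₓ) = √(1012/6340.4) = 0.399514.
df = n − 2 = 55.
t* = t_{0.01, 55} = 2.396081.
Margin = t* × SE = 2.396081 × 0.399514 = 0.95727.
CI: 1.9797 ± 0.95727 → (1.022, 2.937).
With 98% confidence, each one-unit increase in weekly study hours is associated with a change of between 1.022 and 2.937 points in final exam score.

(1.022, 2.937)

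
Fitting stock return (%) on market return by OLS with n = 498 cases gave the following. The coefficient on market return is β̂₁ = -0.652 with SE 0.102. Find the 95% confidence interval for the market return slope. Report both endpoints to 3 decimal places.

df = n − 2 = 498 − 2 = 496.
t* = t_{0.025, 496} = 1.964758.
Margin = t* × SE = 1.964758 × 0.102 = 0.20041.
CI: -0.652 ± 0.20041 → (-0.852, -0.452).
With 95% confidence, each one-unit increase in market return is associated with a change of between -0.852 and -0.452 % in stock return.

(-0.852, -0.452)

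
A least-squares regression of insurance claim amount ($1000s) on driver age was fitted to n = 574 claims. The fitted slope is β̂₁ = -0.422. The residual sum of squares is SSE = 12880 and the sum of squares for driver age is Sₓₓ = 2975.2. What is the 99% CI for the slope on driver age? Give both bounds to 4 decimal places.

MSE = SSE/(n − 2) = 12880/572 = 22.5175.
SE(β̂₁) = √(MSE/Sₓₓ) = √(22.5175/2975.2) = 0.0869965.
df = n − 2 = 572.
t* = t_{0.005, 572} = 2.584452.
Margin = t* × SE = 2.584452 × 0.0869965 = 0.224838.
CI: -0.422 ± 0.224838 → (-0.6468, -0.1972).
With 99% confidence, each one-unit increase in driver age is associated with a change of between -0.6468 and -0.1972 $1000s in insurance claim amount.

(-0.6468, -0.1972)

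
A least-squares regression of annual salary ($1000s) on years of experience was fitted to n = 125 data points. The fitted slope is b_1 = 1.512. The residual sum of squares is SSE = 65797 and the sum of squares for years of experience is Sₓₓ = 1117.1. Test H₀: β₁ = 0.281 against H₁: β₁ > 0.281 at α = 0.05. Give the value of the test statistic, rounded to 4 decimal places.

MSE = SSE/(n − 2) = 65797/123 = 534.935.
SE(b_1) = √(MSE/Sₓₓ) = √(534.935/1117.1) = 0.691997.
t = (1.512 − 0.281) / 0.691997 = 1.7789.
df = n − 2 = 123.
One-sided p ≈ 0.0389, which is < 0.05, so reject H₀.
There is evidence that the true slope on years of experience exceeds 0.281 $1000s per unit.

t = 1.7789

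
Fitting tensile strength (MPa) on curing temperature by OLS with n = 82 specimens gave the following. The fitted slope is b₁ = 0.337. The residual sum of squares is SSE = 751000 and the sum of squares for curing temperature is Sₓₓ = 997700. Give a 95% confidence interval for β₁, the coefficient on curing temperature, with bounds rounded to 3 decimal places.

MSE = SSE/(n − 2) = 751000/80 = 9387.5.
SE(b₁) = √(MSE/Sₓₓ) = √(9387.5/997700) = 0.0970007.
df = n − 2 = 80.
t* = t_{0.025, 80} = 1.990063.
Margin = t* × SE = 1.990063 × 0.0970007 = 0.19304.
CI: 0.337 ± 0.19304 → (0.144, 0.530).
With 95% confidence, each one-unit increase in curing temperature is associated with a change of between 0.144 and 0.530 MPa in tensile strength.

(0.144, 0.530)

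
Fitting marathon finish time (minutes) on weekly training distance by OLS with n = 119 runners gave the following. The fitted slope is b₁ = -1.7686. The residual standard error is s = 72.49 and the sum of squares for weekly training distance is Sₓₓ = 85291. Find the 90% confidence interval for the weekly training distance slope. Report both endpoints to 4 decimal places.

SE(b₁) = s/√Sₓₓ = 72.49/√85291 = 0.248214.
df = n − 2 = 117.
t* = t_{0.05, 117} = 1.657982.
Margin = t* × SE = 1.657982 × 0.248214 = 0.411534.
CI: -1.7686 ± 0.411534 → (-2.1801, -1.3571).
With 90% confidence, each one-unit increase in weekly training distance is associated with a change of between -2.1801 and -1.3571 minutes in marathon finish time.

(-2.1801, -1.3571)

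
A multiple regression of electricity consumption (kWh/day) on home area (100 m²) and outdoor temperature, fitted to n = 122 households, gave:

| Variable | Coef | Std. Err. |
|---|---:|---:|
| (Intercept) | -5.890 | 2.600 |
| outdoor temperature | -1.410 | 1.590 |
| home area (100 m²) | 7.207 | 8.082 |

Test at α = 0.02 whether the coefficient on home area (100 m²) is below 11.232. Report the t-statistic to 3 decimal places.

t = -0.498

Read off: b = 7.207, SE = 8.082 for home area (100 m²).
H₀: β₁ = 11.232 vs H₁: β₁ < 11.232.
t = (7.207 − 11.232) / 8.082 = -0.498.
df = n − k − 1 = 122 − 2 − 1 = 119.
One-sided p ≈ 0.3097, which is ≥ 0.02, so fail to reject H₀.
The data do not give significant evidence that the true slope on home area (100 m²) is below 11.232 kWh/day per unit, holding the other predictors fixed.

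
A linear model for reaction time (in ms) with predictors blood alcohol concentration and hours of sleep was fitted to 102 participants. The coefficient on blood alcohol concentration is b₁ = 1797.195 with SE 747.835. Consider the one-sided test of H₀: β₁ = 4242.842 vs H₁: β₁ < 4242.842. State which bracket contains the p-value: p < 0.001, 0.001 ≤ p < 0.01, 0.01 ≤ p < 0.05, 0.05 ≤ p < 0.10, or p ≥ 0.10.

p < 0.001

t = (1797.195 − 4242.842) / 747.835 = -3.270.
df = n − k − 1 = 102 − 2 − 1 = 99.
One-sided p = P(T_{99} < t) ≈ 0.0007.
So p < 0.001.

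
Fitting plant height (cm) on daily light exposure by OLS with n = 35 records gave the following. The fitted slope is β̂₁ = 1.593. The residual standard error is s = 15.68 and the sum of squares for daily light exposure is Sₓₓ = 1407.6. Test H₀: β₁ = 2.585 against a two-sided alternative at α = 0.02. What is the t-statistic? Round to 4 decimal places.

SE(β̂₁) = s/√Sₓₓ = 15.68/√1407.6 = 0.417933.
t = (1.593 − 2.585) / 0.417933 = -2.3736.
df = n − 2 = 33.
Two-sided p ≈ 0.0236, which is ≥ 0.02, so fail to reject H₀.
The data are consistent with a true slope of 2.585 cm per unit of daily light exposure.

t = -2.3736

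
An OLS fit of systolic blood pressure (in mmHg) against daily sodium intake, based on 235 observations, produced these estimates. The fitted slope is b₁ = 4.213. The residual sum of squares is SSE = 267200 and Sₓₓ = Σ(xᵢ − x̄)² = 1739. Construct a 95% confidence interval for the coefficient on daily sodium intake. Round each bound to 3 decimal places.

(2.613, 5.813)

MSE = SSE/(n − 2) = 267200/233 = 1146.78.
SE(b₁) = √(MSE/Sₓₓ) = √(1146.78/1739) = 0.812064.
df = n − 2 = 233.
t* = t_{0.025, 233} = 1.970198.
Margin = t* × SE = 1.970198 × 0.812064 = 1.59993.
CI: 4.213 ± 1.59993 → (2.613, 5.813).
With 95% confidence, each one-unit increase in daily sodium intake is associated with a change of between 2.613 and 5.813 mmHg in systolic blood pressure.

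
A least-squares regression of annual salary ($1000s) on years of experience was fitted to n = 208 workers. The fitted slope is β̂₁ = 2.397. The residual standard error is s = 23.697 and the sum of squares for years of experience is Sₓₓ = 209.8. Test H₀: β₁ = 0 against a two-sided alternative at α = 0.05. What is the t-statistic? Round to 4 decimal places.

SE(β̂₁) = s/√Sₓₓ = 23.697/√209.8 = 1.63603.
t = 2.397 / 1.63603 = 1.4651.
df = n − 2 = 206.
Two-sided p ≈ 0.1444, which is ≥ 0.05, so fail to reject H₀.
The data do not give significant evidence of an association between years of experience and annual salary.

t = 1.4651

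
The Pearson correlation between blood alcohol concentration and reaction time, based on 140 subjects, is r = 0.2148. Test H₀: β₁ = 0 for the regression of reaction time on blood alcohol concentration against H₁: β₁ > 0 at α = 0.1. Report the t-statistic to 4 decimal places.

t = 2.5836

t = r·√(n − 2)/√(1 − r²) = 0.2148·√138/√0.953861 = 2.5836.
df = n − 2 = 138.
One-sided p ≈ 0.0054, which is < 0.1, so reject H₀.
There is evidence of a linear association between blood alcohol concentration and reaction time.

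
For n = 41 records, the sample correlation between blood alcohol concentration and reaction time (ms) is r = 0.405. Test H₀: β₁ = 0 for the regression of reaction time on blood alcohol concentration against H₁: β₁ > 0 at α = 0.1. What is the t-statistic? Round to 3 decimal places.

t = r·√(n − 2)/√(1 − r²) = 0.405·√39/√0.835975 = 2.766.
df = n − 2 = 39.
One-sided p ≈ 0.0043, which is < 0.1, so reject H₀.
There is evidence of a linear association between blood alcohol concentration and reaction time.

t = 2.766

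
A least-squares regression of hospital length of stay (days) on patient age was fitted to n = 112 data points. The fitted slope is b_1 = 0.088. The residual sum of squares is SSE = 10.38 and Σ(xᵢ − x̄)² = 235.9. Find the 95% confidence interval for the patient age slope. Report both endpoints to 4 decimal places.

MSE = SSE/(n − 2) = 10.38/110 = 0.0943636.
SE(b_1) = √(MSE/Sₓₓ) = √(0.0943636/235.9) = 0.0200004.
df = n − 2 = 110.
t* = t_{0.025, 110} = 1.981765.
Margin = t* × SE = 1.981765 × 0.0200004 = 0.039636.
CI: 0.088 ± 0.039636 → (0.0484, 0.1276).
With 95% confidence, each one-unit increase in patient age is associated with a change of between 0.0484 and 0.1276 days in hospital length of stay.

(0.0484, 0.1276)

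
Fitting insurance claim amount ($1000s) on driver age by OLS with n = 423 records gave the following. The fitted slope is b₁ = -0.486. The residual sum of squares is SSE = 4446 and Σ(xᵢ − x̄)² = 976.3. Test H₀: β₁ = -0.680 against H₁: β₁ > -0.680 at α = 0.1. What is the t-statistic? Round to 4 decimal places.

t = 1.8653

MSE = SSE/(n − 2) = 4446/421 = 10.5606.
SE(b₁) = √(MSE/Sₓₓ) = √(10.5606/976.3) = 0.104004.
t = (-0.486 − (-0.680)) / 0.104004 = 1.8653.
df = n − 2 = 421.
One-sided p ≈ 0.0314, which is < 0.1, so reject H₀.
There is evidence that the true slope on driver age exceeds -0.680 $1000s per unit.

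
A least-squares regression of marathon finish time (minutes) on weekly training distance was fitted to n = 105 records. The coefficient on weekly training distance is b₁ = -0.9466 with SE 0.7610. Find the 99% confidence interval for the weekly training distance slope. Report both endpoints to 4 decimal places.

df = n − 2 = 105 − 2 = 103.
t* = t_{0.005, 103} = 2.624407.
Margin = t* × SE = 2.624407 × 0.7610 = 1.997174.
CI: -0.9466 ± 1.997174 → (-2.9438, 1.0506).
With 99% confidence, each one-unit increase in weekly training distance is associated with a change of between -2.9438 and 1.0506 minutes in marathon finish time.

(-2.9438, 1.0506)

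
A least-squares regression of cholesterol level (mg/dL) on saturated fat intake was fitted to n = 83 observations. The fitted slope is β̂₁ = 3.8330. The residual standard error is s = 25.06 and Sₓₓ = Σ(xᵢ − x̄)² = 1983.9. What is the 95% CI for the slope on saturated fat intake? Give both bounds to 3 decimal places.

(2.714, 4.952)

SE(β̂₁) = s/√Sₓₓ = 25.06/√1983.9 = 0.562628.
df = n − 2 = 81.
t* = t_{0.025, 81} = 1.989686.
Margin = t* × SE = 1.989686 × 0.562628 = 1.11945.
CI: 3.8330 ± 1.11945 → (2.714, 4.952).
With 95% confidence, each one-unit increase in saturated fat intake is associated with a change of between 2.714 and 4.952 mg/dL in cholesterol level.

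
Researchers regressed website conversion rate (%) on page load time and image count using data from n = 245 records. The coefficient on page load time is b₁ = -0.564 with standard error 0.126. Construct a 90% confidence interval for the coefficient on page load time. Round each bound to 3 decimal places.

df = n − k − 1 = 245 − 2 − 1 = 242.
t* = t_{0.05, 242} = 1.651175.
Margin = t* × SE = 1.651175 × 0.126 = 0.20805.
CI: -0.564 ± 0.20805 → (-0.772, -0.356).
With 90% confidence, each one-unit increase in page load time is associated with a change of between -0.772 and -0.356 % in website conversion rate, holding the other predictors fixed.

(-0.772, -0.356)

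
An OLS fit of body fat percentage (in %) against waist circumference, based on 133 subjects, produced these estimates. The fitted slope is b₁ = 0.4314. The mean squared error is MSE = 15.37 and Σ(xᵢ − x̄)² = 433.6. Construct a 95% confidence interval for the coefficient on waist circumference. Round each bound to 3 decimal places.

SE(b₁) = √(MSE/Sₓₓ) = √(15.37/433.6) = 0.188275.
df = n − 2 = 131.
t* = t_{0.025, 131} = 1.978239.
Margin = t* × SE = 1.978239 × 0.188275 = 0.37245.
CI: 0.4314 ± 0.37245 → (0.059, 0.804).
With 95% confidence, each one-unit increase in waist circumference is associated with a change of between 0.059 and 0.804 % in body fat percentage.

(0.059, 0.804)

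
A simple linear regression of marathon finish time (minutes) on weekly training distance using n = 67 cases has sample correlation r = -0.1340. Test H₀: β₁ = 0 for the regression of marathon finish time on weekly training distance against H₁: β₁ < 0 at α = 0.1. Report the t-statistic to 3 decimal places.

t = -1.090

t = r·√(n − 2)/√(1 − r²) = -0.1340·√65/√0.982044 = -1.090.
df = n − 2 = 65.
One-sided p ≈ 0.1398, which is ≥ 0.1, so fail to reject H₀.
The data do not give significant evidence of a linear association between weekly training distance and marathon finish time.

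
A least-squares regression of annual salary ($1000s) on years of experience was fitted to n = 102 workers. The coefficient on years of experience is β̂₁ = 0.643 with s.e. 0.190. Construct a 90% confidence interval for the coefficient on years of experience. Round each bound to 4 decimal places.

(0.3276, 0.9584)

df = n − 2 = 102 − 2 = 100.
t* = t_{0.05, 100} = 1.660234.
Margin = t* × SE = 1.660234 × 0.190 = 0.315445.
CI: 0.643 ± 0.315445 → (0.3276, 0.9584).
With 90% confidence, each one-unit increase in years of experience is associated with a change of between 0.3276 and 0.9584 $1000s in annual salary.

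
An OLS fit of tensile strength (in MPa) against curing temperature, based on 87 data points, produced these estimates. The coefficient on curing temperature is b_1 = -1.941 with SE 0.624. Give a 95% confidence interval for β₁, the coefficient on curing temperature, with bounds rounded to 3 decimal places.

(-3.182, -0.700)

df = n − 2 = 87 − 2 = 85.
t* = t_{0.025, 85} = 1.988268.
Margin = t* × SE = 1.988268 × 0.624 = 1.24068.
CI: -1.941 ± 1.24068 → (-3.182, -0.700).
With 95% confidence, each one-unit increase in curing temperature is associated with a change of between -3.182 and -0.700 MPa in tensile strength.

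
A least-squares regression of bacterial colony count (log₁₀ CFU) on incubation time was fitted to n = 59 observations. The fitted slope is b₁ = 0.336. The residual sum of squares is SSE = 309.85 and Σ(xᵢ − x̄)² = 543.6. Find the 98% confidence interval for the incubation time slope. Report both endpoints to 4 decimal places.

(0.0966, 0.5754)

MSE = SSE/(n − 2) = 309.85/57 = 5.43596.
SE(b₁) = √(MSE/Sₓₓ) = √(5.43596/543.6) = 0.0999997.
df = n − 2 = 57.
t* = t_{0.01, 57} = 2.393568.
Margin = t* × SE = 2.393568 × 0.0999997 = 0.239356.
CI: 0.336 ± 0.239356 → (0.0966, 0.5754).
With 98% confidence, each one-unit increase in incubation time is associated with a change of between 0.0966 and 0.5754 log₁₀ CFU in bacterial colony count.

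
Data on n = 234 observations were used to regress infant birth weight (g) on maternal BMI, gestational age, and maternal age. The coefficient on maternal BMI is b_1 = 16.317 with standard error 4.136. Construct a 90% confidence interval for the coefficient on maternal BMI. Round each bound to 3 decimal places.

df = n − k − 1 = 234 − 3 − 1 = 230.
t* = t_{0.05, 230} = 1.651506.
Margin = t* × SE = 1.651506 × 4.136 = 6.83063.
CI: 16.317 ± 6.83063 → (9.486, 23.148).
With 90% confidence, each one-unit increase in maternal BMI is associated with a change of between 9.486 and 23.148 g in infant birth weight, holding the other predictors fixed.

(9.486, 23.148)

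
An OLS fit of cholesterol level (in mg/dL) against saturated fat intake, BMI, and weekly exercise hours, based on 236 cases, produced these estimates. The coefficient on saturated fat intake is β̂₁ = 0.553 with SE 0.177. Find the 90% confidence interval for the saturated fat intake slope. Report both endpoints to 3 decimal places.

(0.261, 0.845)

df = n − k − 1 = 236 − 3 − 1 = 232.
t* = t_{0.05, 232} = 1.651448.
Margin = t* × SE = 1.651448 × 0.177 = 0.29231.
CI: 0.553 ± 0.29231 → (0.261, 0.845).
With 90% confidence, each one-unit increase in saturated fat intake is associated with a change of between 0.261 and 0.845 mg/dL in cholesterol level, holding the other predictors fixed.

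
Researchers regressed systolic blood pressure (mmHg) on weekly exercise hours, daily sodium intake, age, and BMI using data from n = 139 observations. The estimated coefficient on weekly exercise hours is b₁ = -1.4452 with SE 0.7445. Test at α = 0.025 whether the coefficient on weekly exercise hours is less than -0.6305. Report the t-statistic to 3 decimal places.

t = -1.094

H₀: β₁ = -0.6305 vs H₁: β₁ < -0.6305.
t = (b₁ − β₁⁰)/SE = (-1.4452 − (-0.6305)) / 0.7445 = -1.094.
df = n − k − 1 = 139 − 4 − 1 = 134.
One-sided p ≈ 0.1379, which is ≥ 0.025, so fail to reject H₀.
The data do not give significant evidence that the true slope on weekly exercise hours is below -0.6305 mmHg per unit, holding the other predictors fixed.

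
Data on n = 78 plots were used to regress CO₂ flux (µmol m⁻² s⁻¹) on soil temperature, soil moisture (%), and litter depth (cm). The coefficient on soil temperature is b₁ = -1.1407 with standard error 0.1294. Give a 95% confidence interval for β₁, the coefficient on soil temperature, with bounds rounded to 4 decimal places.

(-1.3985, -0.8829)

df = n − k − 1 = 78 − 3 − 1 = 74.
t* = t_{0.025, 74} = 1.992543.
Margin = t* × SE = 1.992543 × 0.1294 = 0.257835.
CI: -1.1407 ± 0.257835 → (-1.3985, -0.8829).
With 95% confidence, each one-unit increase in soil temperature is associated with a change of between -1.3985 and -0.8829 µmol m⁻² s⁻¹ in CO₂ flux, holding the other predictors fixed.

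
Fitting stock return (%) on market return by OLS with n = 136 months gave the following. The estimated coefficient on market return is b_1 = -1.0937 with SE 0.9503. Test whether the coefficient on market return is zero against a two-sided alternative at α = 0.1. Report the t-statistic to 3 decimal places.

H₀: β₁ = 0 vs H₁: β₁ ≠ 0.
t = (b_1 − β₁⁰)/SE = -1.0937 / 0.9503 = -1.151.
df = n − 2 = 136 − 2 = 134.
Two-sided p ≈ 0.2518, which is ≥ 0.1, so fail to reject H₀.
The data do not give significant evidence of an association between market return and stock return.

t = -1.151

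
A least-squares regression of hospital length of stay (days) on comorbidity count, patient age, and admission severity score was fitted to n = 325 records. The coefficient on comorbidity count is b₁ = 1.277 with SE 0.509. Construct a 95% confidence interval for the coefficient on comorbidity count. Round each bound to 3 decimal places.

df = n − k − 1 = 325 − 3 − 1 = 321.
t* = t_{0.025, 321} = 1.967382.
Margin = t* × SE = 1.967382 × 0.509 = 1.00140.
CI: 1.277 ± 1.00140 → (0.276, 2.278).
With 95% confidence, each one-unit increase in comorbidity count is associated with a change of between 0.276 and 2.278 days in hospital length of stay, holding the other predictors fixed.

(0.276, 2.278)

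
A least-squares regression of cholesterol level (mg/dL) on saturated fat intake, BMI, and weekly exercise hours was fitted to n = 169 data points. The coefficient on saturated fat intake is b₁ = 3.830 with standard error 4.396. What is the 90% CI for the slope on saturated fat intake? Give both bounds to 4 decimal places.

(-3.4416, 11.1016)

df = n − k − 1 = 169 − 3 − 1 = 165.
t* = t_{0.05, 165} = 1.654141.
Margin = t* × SE = 1.654141 × 4.396 = 7.271604.
CI: 3.830 ± 7.271604 → (-3.4416, 11.1016).
With 90% confidence, each one-unit increase in saturated fat intake is associated with a change of between -3.4416 and 11.1016 mg/dL in cholesterol level, holding the other predictors fixed.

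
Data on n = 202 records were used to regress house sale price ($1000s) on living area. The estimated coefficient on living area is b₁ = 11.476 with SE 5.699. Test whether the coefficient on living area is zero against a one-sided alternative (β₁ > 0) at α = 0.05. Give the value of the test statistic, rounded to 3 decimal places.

H₀: β₁ = 0 vs H₁: β₁ > 0.
t = (b₁ − β₁⁰)/SE = 11.476 / 5.699 = 2.014.
df = n − 2 = 202 − 2 = 200.
One-sided p ≈ 0.0227, which is < 0.05, so reject H₀.
There is evidence that the true slope on living area is positive.

t = 2.014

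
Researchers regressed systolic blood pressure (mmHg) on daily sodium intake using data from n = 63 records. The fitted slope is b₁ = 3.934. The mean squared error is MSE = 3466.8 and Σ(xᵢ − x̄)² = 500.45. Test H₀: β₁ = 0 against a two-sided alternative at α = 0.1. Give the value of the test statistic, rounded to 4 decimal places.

t = 1.4947

SE(b₁) = √(MSE/Sₓₓ) = √(3466.8/500.45) = 2.63199.
t = 3.934 / 2.63199 = 1.4947.
df = n − 2 = 61.
Two-sided p ≈ 0.1402, which is ≥ 0.1, so fail to reject H₀.
The data do not give significant evidence of an association between daily sodium intake and systolic blood pressure.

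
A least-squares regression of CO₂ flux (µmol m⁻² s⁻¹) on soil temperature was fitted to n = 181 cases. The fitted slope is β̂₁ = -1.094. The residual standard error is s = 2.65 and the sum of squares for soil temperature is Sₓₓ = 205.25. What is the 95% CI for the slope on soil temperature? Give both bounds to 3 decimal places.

(-1.459, -0.729)

SE(β̂₁) = s/√Sₓₓ = 2.65/√205.25 = 0.184971.
df = n − 2 = 179.
t* = t_{0.025, 179} = 1.973305.
Margin = t* × SE = 1.973305 × 0.184971 = 0.36500.
CI: -1.094 ± 0.36500 → (-1.459, -0.729).
With 95% confidence, each one-unit increase in soil temperature is associated with a change of between -1.459 and -0.729 µmol m⁻² s⁻¹ in CO₂ flux.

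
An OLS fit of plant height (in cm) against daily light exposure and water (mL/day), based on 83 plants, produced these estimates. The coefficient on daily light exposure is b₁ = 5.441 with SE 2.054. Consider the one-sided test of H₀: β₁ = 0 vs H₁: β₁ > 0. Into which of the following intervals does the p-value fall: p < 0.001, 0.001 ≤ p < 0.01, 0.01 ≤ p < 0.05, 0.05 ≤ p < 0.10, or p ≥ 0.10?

t = 5.441 / 2.054 = 2.649.
df = n − k − 1 = 83 − 2 − 1 = 80.
One-sided p = P(T_{80} > t) ≈ 0.0049.
So 0.001 ≤ p < 0.01.

0.001 ≤ p < 0.01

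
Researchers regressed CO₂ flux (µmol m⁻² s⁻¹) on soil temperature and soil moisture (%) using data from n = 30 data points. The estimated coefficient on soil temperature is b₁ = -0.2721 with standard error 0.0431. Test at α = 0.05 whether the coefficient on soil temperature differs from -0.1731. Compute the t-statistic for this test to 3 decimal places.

t = -2.297

H₀: β₁ = -0.1731 vs H₁: β₁ ≠ -0.1731.
t = (b₁ − β₁⁰)/SE = (-0.2721 − (-0.1731)) / 0.0431 = -2.297.
df = n − k − 1 = 30 − 2 − 1 = 27.
Two-sided p ≈ 0.0296, which is < 0.05, so reject H₀.
There is evidence that the true slope on soil temperature differs from -0.1731 µmol m⁻² s⁻¹ per unit, holding the other predictors fixed.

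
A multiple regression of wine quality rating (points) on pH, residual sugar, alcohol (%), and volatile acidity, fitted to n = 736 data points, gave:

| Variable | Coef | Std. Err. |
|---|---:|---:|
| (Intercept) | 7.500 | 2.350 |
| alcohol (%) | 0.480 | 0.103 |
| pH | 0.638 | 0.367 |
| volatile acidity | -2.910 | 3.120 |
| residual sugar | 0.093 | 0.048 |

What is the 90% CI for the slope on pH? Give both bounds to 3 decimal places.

(0.034, 1.242)

Read off: b = 0.638, SE = 0.367 for pH.
df = n − k − 1 = 736 − 4 − 1 = 731.
t* = t_{0.05, 731} = 1.646941.
Margin = t* × SE = 1.646941 × 0.367 = 0.60443.
CI: 0.638 ± 0.60443 → (0.034, 1.242).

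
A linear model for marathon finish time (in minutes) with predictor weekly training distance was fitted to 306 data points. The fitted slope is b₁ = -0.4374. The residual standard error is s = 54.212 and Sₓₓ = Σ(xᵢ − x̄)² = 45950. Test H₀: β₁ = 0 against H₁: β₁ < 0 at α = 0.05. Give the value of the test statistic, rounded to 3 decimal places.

SE(b₁) = s/√Sₓₓ = 54.212/√45950 = 0.252902.
t = -0.4374 / 0.252902 = -1.730.
df = n − 2 = 304.
One-sided p ≈ 0.0424, which is < 0.05, so reject H₀.
There is evidence that the true slope on weekly training distance is negative.

t = -1.730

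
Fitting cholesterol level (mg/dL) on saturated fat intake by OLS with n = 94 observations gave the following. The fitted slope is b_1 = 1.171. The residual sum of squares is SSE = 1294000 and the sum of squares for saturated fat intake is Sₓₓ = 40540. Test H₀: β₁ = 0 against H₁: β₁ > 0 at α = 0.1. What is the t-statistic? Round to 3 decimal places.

t = 1.988

MSE = SSE/(n − 2) = 1294000/92 = 14065.2.
SE(b_1) = √(MSE/Sₓₓ) = √(14065.2/40540) = 0.589022.
t = 1.171 / 0.589022 = 1.988.
df = n − 2 = 92.
One-sided p ≈ 0.0249, which is < 0.1, so reject H₀.
There is evidence that the true slope on saturated fat intake is positive.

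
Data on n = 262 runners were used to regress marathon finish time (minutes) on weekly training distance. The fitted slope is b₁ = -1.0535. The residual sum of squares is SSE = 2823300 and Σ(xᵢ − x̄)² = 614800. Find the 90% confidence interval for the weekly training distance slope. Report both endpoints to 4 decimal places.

MSE = SSE/(n − 2) = 2823300/260 = 10858.8.
SE(b₁) = √(MSE/Sₓₓ) = √(10858.8/614800) = 0.1329.
df = n − 2 = 260.
t* = t_{0.05, 260} = 1.650735.
Margin = t* × SE = 1.650735 × 0.1329 = 0.219383.
CI: -1.0535 ± 0.219383 → (-1.2729, -0.8341).
With 90% confidence, each one-unit increase in weekly training distance is associated with a change of between -1.2729 and -0.8341 minutes in marathon finish time.

(-1.2729, -0.8341)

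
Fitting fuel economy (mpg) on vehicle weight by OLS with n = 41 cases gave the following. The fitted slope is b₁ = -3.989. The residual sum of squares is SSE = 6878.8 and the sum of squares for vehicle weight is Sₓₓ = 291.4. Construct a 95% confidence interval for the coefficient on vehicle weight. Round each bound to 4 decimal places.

(-5.5627, -2.4153)

MSE = SSE/(n − 2) = 6878.8/39 = 176.379.
SE(b₁) = √(MSE/Sₓₓ) = √(176.379/291.4) = 0.777999.
df = n − 2 = 39.
t* = t_{0.025, 39} = 2.022691.
Margin = t* × SE = 2.022691 × 0.777999 = 1.573652.
CI: -3.989 ± 1.573652 → (-5.5627, -2.4153).
With 95% confidence, each one-unit increase in vehicle weight is associated with a change of between -5.5627 and -2.4153 mpg in fuel economy.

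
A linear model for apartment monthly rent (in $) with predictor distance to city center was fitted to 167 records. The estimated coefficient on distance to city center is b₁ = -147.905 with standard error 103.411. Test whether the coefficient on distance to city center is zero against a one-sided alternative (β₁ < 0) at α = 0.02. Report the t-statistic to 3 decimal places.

t = -1.430

H₀: β₁ = 0 vs H₁: β₁ < 0.
t = (b₁ − β₁⁰)/SE = -147.905 / 103.411 = -1.430.
df = n − 2 = 167 − 2 = 165.
One-sided p ≈ 0.0773, which is ≥ 0.02, so fail to reject H₀.
The data do not give significant evidence that the true slope on distance to city center is negative.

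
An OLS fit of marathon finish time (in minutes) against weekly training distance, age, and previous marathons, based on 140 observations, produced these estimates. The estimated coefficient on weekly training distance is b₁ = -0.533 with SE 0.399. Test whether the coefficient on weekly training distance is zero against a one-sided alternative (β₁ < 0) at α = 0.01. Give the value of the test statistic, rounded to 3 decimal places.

H₀: β₁ = 0 vs H₁: β₁ < 0.
t = (b₁ − β₁⁰)/SE = -0.533 / 0.399 = -1.336.
df = n − k − 1 = 140 − 3 − 1 = 136.
One-sided p ≈ 0.0919, which is ≥ 0.01, so fail to reject H₀.
The data do not give significant evidence that the true slope on weekly training distance is negative, holding the other predictors fixed.

t = -1.336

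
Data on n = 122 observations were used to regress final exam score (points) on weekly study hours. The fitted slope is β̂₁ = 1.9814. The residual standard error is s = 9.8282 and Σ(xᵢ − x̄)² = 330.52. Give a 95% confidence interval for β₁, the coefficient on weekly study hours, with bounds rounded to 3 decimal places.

SE(β̂₁) = s/√Sₓₓ = 9.8282/√330.52 = 0.540599.
df = n − 2 = 120.
t* = t_{0.025, 120} = 1.97993.
Margin = t* × SE = 1.97993 × 0.540599 = 1.07035.
CI: 1.9814 ± 1.07035 → (0.911, 3.052).
With 95% confidence, each one-unit increase in weekly study hours is associated with a change of between 0.911 and 3.052 points in final exam score.

(0.911, 3.052)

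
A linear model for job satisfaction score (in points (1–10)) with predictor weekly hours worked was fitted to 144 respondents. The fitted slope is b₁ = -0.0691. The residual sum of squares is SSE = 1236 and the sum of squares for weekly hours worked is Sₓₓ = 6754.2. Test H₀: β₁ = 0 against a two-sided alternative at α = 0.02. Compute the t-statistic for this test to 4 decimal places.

t = -1.9249

MSE = SSE/(n − 2) = 1236/142 = 8.70423.
SE(b₁) = √(MSE/Sₓₓ) = √(8.70423/6754.2) = 0.0358986.
t = -0.0691 / 0.0358986 = -1.9249.
df = n − 2 = 142.
Two-sided p ≈ 0.0562, which is ≥ 0.02, so fail to reject H₀.
The data do not give significant evidence of an association between weekly hours worked and job satisfaction score.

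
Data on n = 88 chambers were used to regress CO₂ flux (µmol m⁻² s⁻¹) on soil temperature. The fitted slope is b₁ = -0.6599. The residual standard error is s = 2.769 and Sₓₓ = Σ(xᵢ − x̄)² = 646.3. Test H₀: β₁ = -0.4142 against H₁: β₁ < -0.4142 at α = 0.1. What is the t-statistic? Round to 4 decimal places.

t = -2.2558

SE(b₁) = s/√Sₓₓ = 2.769/√646.3 = 0.10892.
t = (-0.6599 − (-0.4142)) / 0.10892 = -2.2558.
df = n − 2 = 86.
One-sided p ≈ 0.0133, which is < 0.1, so reject H₀.
There is evidence that the true slope on soil temperature is below -0.4142 µmol m⁻² s⁻¹ per unit.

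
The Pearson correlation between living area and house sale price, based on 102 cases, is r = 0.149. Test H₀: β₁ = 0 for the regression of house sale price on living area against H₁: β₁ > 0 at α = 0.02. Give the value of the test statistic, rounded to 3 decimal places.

t = r·√(n − 2)/√(1 − r²) = 0.149·√100/√0.977799 = 1.507.
df = n − 2 = 100.
One-sided p ≈ 0.0675, which is ≥ 0.02, so fail to reject H₀.
The data do not give significant evidence of a linear association between living area and house sale price.

t = 1.507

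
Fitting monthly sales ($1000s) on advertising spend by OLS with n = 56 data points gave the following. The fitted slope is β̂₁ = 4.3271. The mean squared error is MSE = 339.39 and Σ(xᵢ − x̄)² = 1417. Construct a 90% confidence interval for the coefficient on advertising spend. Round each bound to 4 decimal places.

SE(β̂₁) = √(MSE/Sₓₓ) = √(339.39/1417) = 0.489401.
df = n − 2 = 54.
t* = t_{0.05, 54} = 1.673565.
Margin = t* × SE = 1.673565 × 0.489401 = 0.819044.
CI: 4.3271 ± 0.819044 → (3.5081, 5.1461).
With 90% confidence, each one-unit increase in advertising spend is associated with a change of between 3.5081 and 5.1461 $1000s in monthly sales.

(3.5081, 5.1461)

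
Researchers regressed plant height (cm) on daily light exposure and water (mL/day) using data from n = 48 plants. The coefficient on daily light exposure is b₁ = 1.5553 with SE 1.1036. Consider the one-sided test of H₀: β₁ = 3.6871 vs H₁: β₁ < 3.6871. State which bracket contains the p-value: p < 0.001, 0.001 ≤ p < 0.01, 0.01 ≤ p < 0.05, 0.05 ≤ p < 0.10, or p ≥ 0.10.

t = (1.5553 − 3.6871) / 1.1036 = -1.932.
df = n − k − 1 = 48 − 2 − 1 = 45.
One-sided p = P(T_{45} < t) ≈ 0.0299.
So 0.01 ≤ p < 0.05.

0.01 ≤ p < 0.05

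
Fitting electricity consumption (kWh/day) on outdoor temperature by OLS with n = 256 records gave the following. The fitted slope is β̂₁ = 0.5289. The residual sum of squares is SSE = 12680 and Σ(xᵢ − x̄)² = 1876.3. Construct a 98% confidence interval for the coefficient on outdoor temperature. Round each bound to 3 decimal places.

MSE = SSE/(n − 2) = 12680/254 = 49.9213.
SE(β̂₁) = √(MSE/Sₓₓ) = √(49.9213/1876.3) = 0.163114.
df = n − 2 = 254.
t* = t_{0.01, 254} = 2.341118.
Margin = t* × SE = 2.341118 × 0.163114 = 0.38187.
CI: 0.5289 ± 0.38187 → (0.147, 0.911).
With 98% confidence, each one-unit increase in outdoor temperature is associated with a change of between 0.147 and 0.911 kWh/day in electricity consumption.

(0.147, 0.911)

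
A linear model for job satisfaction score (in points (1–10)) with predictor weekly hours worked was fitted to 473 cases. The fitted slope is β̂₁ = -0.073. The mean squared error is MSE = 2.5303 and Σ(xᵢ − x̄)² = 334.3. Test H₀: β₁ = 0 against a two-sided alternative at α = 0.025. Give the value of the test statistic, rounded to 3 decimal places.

t = -0.839

SE(β̂₁) = √(MSE/Sₓₓ) = √(2.5303/334.3) = 0.0869997.
t = -0.073 / 0.0869997 = -0.839.
df = n − 2 = 471.
Two-sided p ≈ 0.4018, which is ≥ 0.025, so fail to reject H₀.
The data do not give significant evidence of an association between weekly hours worked and job satisfaction score.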